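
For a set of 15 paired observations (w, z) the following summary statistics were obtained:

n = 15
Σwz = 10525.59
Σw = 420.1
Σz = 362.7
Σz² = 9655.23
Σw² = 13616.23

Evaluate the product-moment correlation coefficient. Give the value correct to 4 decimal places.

0.2872

r = (nΣwz − ΣwΣz) / √[(nΣw² − (Σw)²)(nΣz² − (Σz)²)]
Numerator: 15×10525.59 − 420.1×362.7 = 5513.58
Denominator: √[(204243.45 − 176484.01)(144828.45 − 131551.29)] = √[27759.44 × 13277.16] = 19198.0865
r = 5513.58 / 19198.0865 ≈ 0.2872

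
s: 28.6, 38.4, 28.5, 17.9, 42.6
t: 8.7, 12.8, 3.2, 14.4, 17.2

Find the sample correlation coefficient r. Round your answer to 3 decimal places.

n = 5, Σs = 156, Σt = 56.3, Σs² = 5239.94, Σt² = 752.97, Σst = 1822.02
nΣst − ΣsΣt = 9110.1 − 8782.8 = 327.3
nΣs² − (Σs)² = 26199.7 − 24336 = 1863.7; nΣt² − (Σt)² = 3764.85 − 3169.69 = 595.16
r = 327.3 / √(1863.7 × 595.16) = 327.3 / 1053.1855 ≈ 0.311

0.311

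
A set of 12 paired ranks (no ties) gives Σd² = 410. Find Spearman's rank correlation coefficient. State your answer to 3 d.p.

ρ = 1 − 6Σd² / [n(n²−1)] = 1 − 6×410 / (12×143)
  = 1 − 2460/1716 = 1 − 1.4336 ≈ -0.434

-0.434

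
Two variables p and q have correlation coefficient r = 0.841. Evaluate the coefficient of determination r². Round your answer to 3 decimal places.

r² = (0.841)² = 0.707

0.707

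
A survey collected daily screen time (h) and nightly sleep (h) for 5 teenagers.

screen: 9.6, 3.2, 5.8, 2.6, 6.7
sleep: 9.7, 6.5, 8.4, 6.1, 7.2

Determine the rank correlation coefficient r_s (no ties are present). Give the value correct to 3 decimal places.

0.900

Rank screen: 5, 2, 3, 1, 4
Rank sleep: 5, 2, 4, 1, 3
d = rank(screen) − rank(sleep): 0, 0, -1, 0, 1; Σd² = 2
ρ = 1 − 6Σd² / [n(n²−1)] = 1 − 6×2 / (5×24) = 1 − 12/120 ≈ 0.900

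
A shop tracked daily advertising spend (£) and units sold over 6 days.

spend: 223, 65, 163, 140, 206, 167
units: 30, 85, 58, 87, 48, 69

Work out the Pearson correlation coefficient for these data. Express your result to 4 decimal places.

-0.8628

n = 6, Σx = 964, Σy = 377, Σx² = 170448, Σy² = 26123, Σxy = 55260
nΣxy − ΣxΣy = 331560 − 363428 = -31868
nΣx² − (Σx)² = 1022688 − 929296 = 93392; nΣy² − (Σy)² = 156738 − 142129 = 14609
r = -31868 / √(93392 × 14609) = -31868 / 36937.2945 ≈ -0.8628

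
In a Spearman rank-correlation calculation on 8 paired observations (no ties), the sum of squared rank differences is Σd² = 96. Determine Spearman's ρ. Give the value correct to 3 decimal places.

-0.143

ρ = 1 − 6Σd² / [n(n²−1)] = 1 − 6×96 / (8×63)
  = 1 − 576/504 = 1 − 1.1429 ≈ -0.143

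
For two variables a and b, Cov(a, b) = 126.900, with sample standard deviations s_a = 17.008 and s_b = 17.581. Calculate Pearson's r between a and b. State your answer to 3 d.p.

0.424

r = Cov(a,b) / (s_a · s_b) = 126.900 / (17.008 × 17.581)
  = 126.900 / 299.0176 ≈ 0.424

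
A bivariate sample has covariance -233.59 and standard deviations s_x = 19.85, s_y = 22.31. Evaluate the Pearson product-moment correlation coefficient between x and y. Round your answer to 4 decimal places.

r = Cov(x,y) / (s_x · s_y) = -233.59 / (19.85 × 22.31)
  = -233.59 / 442.8535 ≈ -0.5275

-0.5275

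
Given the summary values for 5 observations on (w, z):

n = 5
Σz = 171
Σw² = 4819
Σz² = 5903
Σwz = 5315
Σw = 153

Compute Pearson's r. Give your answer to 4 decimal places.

0.9503

r = (nΣwz − ΣwΣz) / √[(nΣw² − (Σw)²)(nΣz² − (Σz)²)]
Numerator: 5×5315 − 153×171 = 412
Denominator: √[(24095 − 23409)(29515 − 29241)] = √[686 × 274] = 433.5482
r = 412 / 433.5482 ≈ 0.9503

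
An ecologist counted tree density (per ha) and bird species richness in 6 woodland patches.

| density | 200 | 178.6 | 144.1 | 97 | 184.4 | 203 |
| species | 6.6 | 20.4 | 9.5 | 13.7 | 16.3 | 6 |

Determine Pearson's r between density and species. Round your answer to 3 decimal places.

n = 6, Σx = 1007.1, Σy = 72.5, Σx² = 177284.13, Σy² = 1039.35, Σxy = 11885.01
nΣxy − ΣxΣy = 71310.06 − 73014.75 = -1704.69
nΣx² − (Σx)² = 1063704.78 − 1014250.41 = 49454.37; nΣy² − (Σy)² = 6236.1 − 5256.25 = 979.85
r = -1704.69 / √(49454.37 × 979.85) = -1704.69 / 6961.1683 ≈ -0.245

-0.245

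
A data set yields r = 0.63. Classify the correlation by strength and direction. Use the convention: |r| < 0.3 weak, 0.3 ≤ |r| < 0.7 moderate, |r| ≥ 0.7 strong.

moderate positive

r = 0.63 > 0 so the relationship is positive.
|r| = 0.63, which falls in the moderate range.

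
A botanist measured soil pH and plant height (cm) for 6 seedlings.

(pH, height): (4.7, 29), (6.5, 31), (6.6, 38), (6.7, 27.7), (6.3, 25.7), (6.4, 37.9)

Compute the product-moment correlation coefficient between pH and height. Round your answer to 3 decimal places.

n = 6, Σx = 37.2, Σy = 189.3, Σx² = 233.44, Σy² = 6110.19, Σxy = 1178.66
nΣxy − ΣxΣy = 7071.96 − 7041.96 = 30
nΣx² − (Σx)² = 1400.64 − 1383.84 = 16.8; nΣy² − (Σy)² = 36661.14 − 35834.49 = 826.65
r = 30 / √(16.8 × 826.65) = 30 / 117.8462 ≈ 0.255

0.255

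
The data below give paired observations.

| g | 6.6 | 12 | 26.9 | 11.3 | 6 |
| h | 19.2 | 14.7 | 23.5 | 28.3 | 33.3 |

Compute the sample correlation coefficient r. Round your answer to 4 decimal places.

-0.1606

n = 5, Σg = 62.8, Σh = 119, Σg² = 1074.86, Σh² = 3046.76, Σgh = 1454.86
nΣgh − ΣgΣh = 7274.3 − 7473.2 = -198.9
nΣg² − (Σg)² = 5374.3 − 3943.84 = 1430.46; nΣh² − (Σh)² = 15233.8 − 14161 = 1072.8
r = -198.9 / √(1430.46 × 1072.8) = -198.9 / 1238.7887 ≈ -0.1606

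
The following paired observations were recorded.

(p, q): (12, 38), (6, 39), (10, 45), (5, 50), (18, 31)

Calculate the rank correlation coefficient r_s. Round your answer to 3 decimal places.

-0.900

Rank p: 4, 2, 3, 1, 5
Rank q: 2, 3, 4, 5, 1
d = rank(p) − rank(q): 2, -1, -1, -4, 4; Σd² = 38
ρ = 1 − 6Σd² / [n(n²−1)] = 1 − 6×38 / (5×24) = 1 − 228/120 ≈ -0.900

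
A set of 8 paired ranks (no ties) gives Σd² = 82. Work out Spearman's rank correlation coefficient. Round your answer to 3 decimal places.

ρ = 1 − 6Σd² / [n(n²−1)] = 1 − 6×82 / (8×63)
  = 1 − 492/504 = 1 − 0.9762 ≈ 0.024

0.024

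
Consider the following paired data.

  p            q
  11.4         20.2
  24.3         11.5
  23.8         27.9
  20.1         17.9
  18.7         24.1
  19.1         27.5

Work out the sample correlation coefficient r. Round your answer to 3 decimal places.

-0.113

n = 6, Σp = 117.4, Σq = 129.1, Σp² = 2405.4, Σq² = 2976.17, Σpq = 2509.46
nΣpq − ΣpΣq = 15056.76 − 15156.34 = -99.58
nΣp² − (Σp)² = 14432.4 − 13782.76 = 649.64; nΣq² − (Σq)² = 17857.02 − 16666.81 = 1190.21
r = -99.58 / √(649.64 × 1190.21) = -99.58 / 879.3225 ≈ -0.113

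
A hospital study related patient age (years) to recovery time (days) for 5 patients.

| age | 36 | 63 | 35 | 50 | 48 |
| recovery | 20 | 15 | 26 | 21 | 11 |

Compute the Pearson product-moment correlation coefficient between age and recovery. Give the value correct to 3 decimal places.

-0.611

n = 5, Σx = 232, Σy = 93, Σx² = 11294, Σy² = 1863, Σxy = 4153
nΣxy − ΣxΣy = 20765 − 21576 = -811
nΣx² − (Σx)² = 56470 − 53824 = 2646; nΣy² − (Σy)² = 9315 − 8649 = 666
r = -811 / √(2646 × 666) = -811 / 1327.4924 ≈ -0.611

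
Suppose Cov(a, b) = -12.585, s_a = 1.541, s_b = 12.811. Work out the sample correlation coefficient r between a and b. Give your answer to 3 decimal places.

-0.637

r = Cov(a,b) / (s_a · s_b) = -12.585 / (1.541 × 12.811)
  = -12.585 / 19.7418 ≈ -0.637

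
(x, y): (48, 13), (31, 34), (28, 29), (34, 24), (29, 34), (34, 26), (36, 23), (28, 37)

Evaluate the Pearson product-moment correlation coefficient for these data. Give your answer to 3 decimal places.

n = 8, Σx = 268, Σy = 220, Σx² = 9282, Σy² = 6472, Σxy = 7040
nΣxy − ΣxΣy = 56320 − 58960 = -2640
nΣx² − (Σx)² = 74256 − 71824 = 2432; nΣy² − (Σy)² = 51776 − 48400 = 3376
r = -2640 / √(2432 × 3376) = -2640 / 2865.3851 ≈ -0.921

-0.921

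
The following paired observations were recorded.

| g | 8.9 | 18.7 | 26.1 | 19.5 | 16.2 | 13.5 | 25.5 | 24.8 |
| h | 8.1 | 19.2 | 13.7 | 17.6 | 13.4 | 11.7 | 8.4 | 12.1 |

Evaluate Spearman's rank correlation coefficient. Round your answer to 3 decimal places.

Rank g: 1, 4, 8, 5, 3, 2, 7, 6
Rank h: 1, 8, 6, 7, 5, 3, 2, 4
d = rank(g) − rank(h): 0, -4, 2, -2, -2, -1, 5, 2; Σd² = 58
ρ = 1 − 6Σd² / [n(n²−1)] = 1 − 6×58 / (8×63) = 1 − 348/504 ≈ 0.310

0.310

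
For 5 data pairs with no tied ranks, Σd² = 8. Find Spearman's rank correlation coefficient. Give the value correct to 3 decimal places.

0.600

ρ = 1 − 6Σd² / [n(n²−1)] = 1 − 6×8 / (5×24)
  = 1 − 48/120 = 1 − 0.4000 ≈ 0.600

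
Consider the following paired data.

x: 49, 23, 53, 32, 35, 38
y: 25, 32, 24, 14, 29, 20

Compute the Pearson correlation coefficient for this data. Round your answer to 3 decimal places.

-0.180

n = 6, Σx = 230, Σy = 144, Σx² = 9432, Σy² = 3662, Σxy = 5456
nΣxy − ΣxΣy = 32736 − 33120 = -384
nΣx² − (Σx)² = 56592 − 52900 = 3692; nΣy² − (Σy)² = 21972 − 20736 = 1236
r = -384 / √(3692 × 1236) = -384 / 2136.1910 ≈ -0.180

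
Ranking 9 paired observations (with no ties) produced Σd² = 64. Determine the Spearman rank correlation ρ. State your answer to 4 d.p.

ρ = 1 − 6Σd² / [n(n²−1)] = 1 − 6×64 / (9×80)
  = 1 − 384/720 = 1 − 0.53333 ≈ 0.4667

0.4667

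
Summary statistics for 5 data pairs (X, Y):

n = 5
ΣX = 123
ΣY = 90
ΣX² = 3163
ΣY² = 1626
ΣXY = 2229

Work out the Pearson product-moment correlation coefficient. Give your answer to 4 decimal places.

r = (nΣXY − ΣXΣY) / √[(nΣX² − (ΣX)²)(nΣY² − (ΣY)²)]
Numerator: 5×2229 − 123×90 = 75
Denominator: √[(15815 − 15129)(8130 − 8100)] = √[686 × 30] = 143.4573
r = 75 / 143.4573 ≈ 0.5228

0.5228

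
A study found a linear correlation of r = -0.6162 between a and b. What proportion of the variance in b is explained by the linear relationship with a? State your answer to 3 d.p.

0.380

r² = (-0.6162)² = 0.380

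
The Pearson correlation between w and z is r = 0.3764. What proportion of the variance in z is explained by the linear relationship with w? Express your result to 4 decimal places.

r² = (0.3764)² = 0.1417

0.1417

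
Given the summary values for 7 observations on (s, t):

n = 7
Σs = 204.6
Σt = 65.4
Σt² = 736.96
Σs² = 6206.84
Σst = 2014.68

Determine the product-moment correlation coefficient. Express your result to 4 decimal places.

r = (nΣst − ΣsΣt) / √[(nΣs² − (Σs)²)(nΣt² − (Σt)²)]
Numerator: 7×2014.68 − 204.6×65.4 = 721.92
Denominator: √[(43447.88 − 41861.16)(5158.72 − 4277.16)] = √[1586.72 × 881.56] = 1182.7041
r = 721.92 / 1182.7041 ≈ 0.6104

0.6104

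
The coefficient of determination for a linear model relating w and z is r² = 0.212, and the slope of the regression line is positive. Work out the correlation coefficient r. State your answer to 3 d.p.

|r| = √0.212 = 0.460
The association is positive, so r = 0.460.

0.460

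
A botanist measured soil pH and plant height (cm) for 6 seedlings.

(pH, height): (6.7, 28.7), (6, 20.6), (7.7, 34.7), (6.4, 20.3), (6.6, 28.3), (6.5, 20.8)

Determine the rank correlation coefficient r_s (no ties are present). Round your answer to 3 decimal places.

0.943

Rank pH: 5, 1, 6, 2, 4, 3
Rank height: 5, 2, 6, 1, 4, 3
d = rank(pH) − rank(height): 0, -1, 0, 1, 0, 0; Σd² = 2
ρ = 1 − 6Σd² / [n(n²−1)] = 1 − 6×2 / (6×35) = 1 − 12/210 ≈ 0.943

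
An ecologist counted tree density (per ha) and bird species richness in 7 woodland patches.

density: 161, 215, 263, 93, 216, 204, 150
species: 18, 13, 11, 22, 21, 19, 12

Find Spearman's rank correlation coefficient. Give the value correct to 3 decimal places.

-0.393

Rank density: 3, 5, 7, 1, 6, 4, 2
Rank species: 4, 3, 1, 7, 6, 5, 2
d = rank(density) − rank(species): -1, 2, 6, -6, 0, -1, 0; Σd² = 78
ρ = 1 − 6Σd² / [n(n²−1)] = 1 − 6×78 / (7×48) = 1 − 468/336 ≈ -0.393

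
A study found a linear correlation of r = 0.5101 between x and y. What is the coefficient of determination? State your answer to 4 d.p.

0.2602

r² = (0.5101)² = 0.2602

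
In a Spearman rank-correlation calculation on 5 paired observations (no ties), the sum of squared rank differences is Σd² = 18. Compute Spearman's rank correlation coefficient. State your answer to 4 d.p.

0.1000

ρ = 1 − 6Σd² / [n(n²−1)] = 1 − 6×18 / (5×24)
  = 1 − 108/120 = 1 − 0.90000 ≈ 0.1000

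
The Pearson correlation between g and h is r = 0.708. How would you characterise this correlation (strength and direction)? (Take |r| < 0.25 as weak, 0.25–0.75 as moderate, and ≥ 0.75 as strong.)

r = 0.708 > 0 so the relationship is positive.
|r| = 0.708, which falls in the moderate range.

moderate positive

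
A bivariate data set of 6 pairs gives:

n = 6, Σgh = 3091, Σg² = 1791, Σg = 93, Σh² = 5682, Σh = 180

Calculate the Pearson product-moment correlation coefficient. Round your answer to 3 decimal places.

r = (nΣgh − ΣgΣh) / √[(nΣg² − (Σg)²)(nΣh² − (Σh)²)]
Numerator: 6×3091 − 93×180 = 1806
Denominator: √[(10746 − 8649)(34092 − 32400)] = √[2097 × 1692] = 1883.6465
r = 1806 / 1883.6465 ≈ 0.959

0.959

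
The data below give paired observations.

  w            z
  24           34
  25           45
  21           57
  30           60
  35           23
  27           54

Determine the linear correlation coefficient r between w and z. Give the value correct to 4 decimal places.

n = 6, Σw = 162, Σz = 273, Σw² = 4496, Σz² = 13475, Σwz = 7201
nΣwz − ΣwΣz = 43206 − 44226 = -1020
nΣw² − (Σw)² = 26976 − 26244 = 732; nΣz² − (Σz)² = 80850 − 74529 = 6321
r = -1020 / √(732 × 6321) = -1020 / 2151.0397 ≈ -0.4742

-0.4742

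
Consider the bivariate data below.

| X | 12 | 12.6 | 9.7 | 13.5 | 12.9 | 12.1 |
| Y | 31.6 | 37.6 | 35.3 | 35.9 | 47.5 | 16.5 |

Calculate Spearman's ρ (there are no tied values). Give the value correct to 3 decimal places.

0.600

Rank X: 2, 4, 1, 6, 5, 3
Rank Y: 2, 5, 3, 4, 6, 1
d = rank(X) − rank(Y): 0, -1, -2, 2, -1, 2; Σd² = 14
ρ = 1 − 6Σd² / [n(n²−1)] = 1 − 6×14 / (6×35) = 1 − 84/210 ≈ 0.600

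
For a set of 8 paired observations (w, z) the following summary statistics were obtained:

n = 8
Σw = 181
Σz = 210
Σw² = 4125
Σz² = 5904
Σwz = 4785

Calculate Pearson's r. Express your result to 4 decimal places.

r = (nΣwz − ΣwΣz) / √[(nΣw² − (Σw)²)(nΣz² − (Σz)²)]
Numerator: 8×4785 − 181×210 = 270
Denominator: √[(33000 − 32761)(47232 − 44100)] = √[239 × 3132] = 865.1867
r = 270 / 865.1867 ≈ 0.3121

0.3121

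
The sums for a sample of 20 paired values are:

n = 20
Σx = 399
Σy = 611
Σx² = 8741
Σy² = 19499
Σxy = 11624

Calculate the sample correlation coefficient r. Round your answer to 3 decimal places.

r = (nΣxy − ΣxΣy) / √[(nΣx² − (Σx)²)(nΣy² − (Σy)²)]
Numerator: 20×11624 − 399×611 = -11309
Denominator: √[(174820 − 159201)(389980 − 373321)] = √[15619 × 16659] = 16130.6206
r = -11309 / 16130.6206 ≈ -0.701

-0.701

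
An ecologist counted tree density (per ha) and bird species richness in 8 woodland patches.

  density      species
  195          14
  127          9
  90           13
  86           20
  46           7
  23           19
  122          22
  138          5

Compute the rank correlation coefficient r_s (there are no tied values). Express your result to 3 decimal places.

-0.238

Rank density: 8, 6, 4, 3, 2, 1, 5, 7
Rank species: 5, 3, 4, 7, 2, 6, 8, 1
d = rank(density) − rank(species): 3, 3, 0, -4, 0, -5, -3, 6; Σd² = 104
ρ = 1 − 6Σd² / [n(n²−1)] = 1 − 6×104 / (8×63) = 1 − 624/504 ≈ -0.238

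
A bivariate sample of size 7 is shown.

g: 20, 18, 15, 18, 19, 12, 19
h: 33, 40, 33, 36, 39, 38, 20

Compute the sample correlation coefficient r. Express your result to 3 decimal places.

-0.272

n = 7, Σg = 121, Σh = 239, Σg² = 2139, Σh² = 8439, Σgh = 4100
nΣgh − ΣgΣh = 28700 − 28919 = -219
nΣg² − (Σg)² = 14973 − 14641 = 332; nΣh² − (Σh)² = 59073 − 57121 = 1952
r = -219 / √(332 × 1952) = -219 / 805.0242 ≈ -0.272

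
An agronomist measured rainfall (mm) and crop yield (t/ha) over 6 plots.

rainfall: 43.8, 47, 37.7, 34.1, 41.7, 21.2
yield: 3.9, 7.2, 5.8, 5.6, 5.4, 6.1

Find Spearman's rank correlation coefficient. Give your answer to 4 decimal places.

Rank rainfall: 5, 6, 3, 2, 4, 1
Rank yield: 1, 6, 4, 3, 2, 5
d = rank(rainfall) − rank(yield): 4, 0, -1, -1, 2, -4; Σd² = 38
ρ = 1 − 6Σd² / [n(n²−1)] = 1 − 6×38 / (6×35) = 1 − 228/210 ≈ -0.0857

-0.0857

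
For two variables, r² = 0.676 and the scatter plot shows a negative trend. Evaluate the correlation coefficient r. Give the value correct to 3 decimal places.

-0.822

|r| = √0.676 = 0.822
The association is negative, so r = −0.822.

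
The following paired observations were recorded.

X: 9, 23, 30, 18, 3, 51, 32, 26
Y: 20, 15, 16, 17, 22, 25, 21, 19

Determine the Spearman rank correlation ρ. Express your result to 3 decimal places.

Rank X: 2, 4, 6, 3, 1, 8, 7, 5
Rank Y: 5, 1, 2, 3, 7, 8, 6, 4
d = rank(X) − rank(Y): -3, 3, 4, 0, -6, 0, 1, 1; Σd² = 72
ρ = 1 − 6Σd² / [n(n²−1)] = 1 − 6×72 / (8×63) = 1 − 432/504 ≈ 0.143

0.143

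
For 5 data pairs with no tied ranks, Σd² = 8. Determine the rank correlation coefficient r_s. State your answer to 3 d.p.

0.600

ρ = 1 − 6Σd² / [n(n²−1)] = 1 − 6×8 / (5×24)
  = 1 − 48/120 = 1 − 0.4000 ≈ 0.600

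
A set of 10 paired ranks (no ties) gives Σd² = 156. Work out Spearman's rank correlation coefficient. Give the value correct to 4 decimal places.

ρ = 1 − 6Σd² / [n(n²−1)] = 1 − 6×156 / (10×99)
  = 1 − 936/990 = 1 − 0.94545 ≈ 0.0545

0.0545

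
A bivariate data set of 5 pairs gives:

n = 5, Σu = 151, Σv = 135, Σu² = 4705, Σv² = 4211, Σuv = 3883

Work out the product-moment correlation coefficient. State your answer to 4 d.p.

r = (nΣuv − ΣuΣv) / √[(nΣu² − (Σu)²)(nΣv² − (Σv)²)]
Numerator: 5×3883 − 151×135 = -970
Denominator: √[(23525 − 22801)(21055 − 18225)] = √[724 × 2830] = 1431.4049
r = -970 / 1431.4049 ≈ -0.6777

-0.6777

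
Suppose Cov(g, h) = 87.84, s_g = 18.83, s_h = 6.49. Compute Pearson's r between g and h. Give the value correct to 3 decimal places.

0.719

r = Cov(g,h) / (s_g · s_h) = 87.84 / (18.83 × 6.49)
  = 87.84 / 122.2067 ≈ 0.719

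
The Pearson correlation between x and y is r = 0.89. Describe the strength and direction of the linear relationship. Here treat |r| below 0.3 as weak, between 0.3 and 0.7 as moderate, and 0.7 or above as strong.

strong positive

r = 0.89 > 0 so the relationship is positive.
|r| = 0.89, which falls in the strong range.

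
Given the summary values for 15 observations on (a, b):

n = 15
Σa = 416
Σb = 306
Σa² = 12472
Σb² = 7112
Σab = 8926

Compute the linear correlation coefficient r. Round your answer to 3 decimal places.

0.488

r = (nΣab − ΣaΣb) / √[(nΣa² − (Σa)²)(nΣb² − (Σb)²)]
Numerator: 15×8926 − 416×306 = 6594
Denominator: √[(187080 − 173056)(106680 − 93636)] = √[14024 × 13044] = 13525.1268
r = 6594 / 13525.1268 ≈ 0.488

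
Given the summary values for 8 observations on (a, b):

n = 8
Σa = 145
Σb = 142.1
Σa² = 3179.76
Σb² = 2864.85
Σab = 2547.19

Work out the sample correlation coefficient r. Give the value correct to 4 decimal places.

-0.0654

r = (nΣab − ΣaΣb) / √[(nΣa² − (Σa)²)(nΣb² − (Σb)²)]
Numerator: 8×2547.19 − 145×142.1 = -226.98
Denominator: √[(25438.08 − 21025)(22918.8 − 20192.41)] = √[4413.08 × 2726.39] = 3468.6852
r = -226.98 / 3468.6852 ≈ -0.0654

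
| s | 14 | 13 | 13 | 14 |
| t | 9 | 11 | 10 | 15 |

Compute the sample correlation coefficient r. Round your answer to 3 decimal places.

n = 4, Σs = 54, Σt = 45, Σs² = 730, Σt² = 527, Σst = 609
nΣst − ΣsΣt = 2436 − 2430 = 6
nΣs² − (Σs)² = 2920 − 2916 = 4; nΣt² − (Σt)² = 2108 − 2025 = 83
r = 6 / √(4 × 83) = 6 / 18.2209 ≈ 0.329

0.329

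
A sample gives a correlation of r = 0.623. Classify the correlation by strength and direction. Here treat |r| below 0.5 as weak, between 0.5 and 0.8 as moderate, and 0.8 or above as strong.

r = 0.623 > 0 so the relationship is positive.
|r| = 0.623, which falls in the moderate range.

moderate positive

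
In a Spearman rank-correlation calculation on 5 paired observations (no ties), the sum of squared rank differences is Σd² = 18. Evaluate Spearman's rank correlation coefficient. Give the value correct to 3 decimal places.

ρ = 1 − 6Σd² / [n(n²−1)] = 1 − 6×18 / (5×24)
  = 1 − 108/120 = 1 − 0.9000 ≈ 0.100

0.100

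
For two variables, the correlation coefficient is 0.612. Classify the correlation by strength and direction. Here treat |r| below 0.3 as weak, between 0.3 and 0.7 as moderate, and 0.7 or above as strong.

r = 0.612 > 0 so the relationship is positive.
|r| = 0.612, which falls in the moderate range.

moderate positive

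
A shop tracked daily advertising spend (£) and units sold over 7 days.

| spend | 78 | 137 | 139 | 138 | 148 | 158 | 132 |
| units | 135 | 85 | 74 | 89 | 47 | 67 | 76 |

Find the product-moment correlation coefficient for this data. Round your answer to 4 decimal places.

-0.9119

n = 7, Σx = 930, Σy = 573, Σx² = 127510, Σy² = 51321, Σxy = 72317
nΣxy − ΣxΣy = 506219 − 532890 = -26671
nΣx² − (Σx)² = 892570 − 864900 = 27670; nΣy² − (Σy)² = 359247 − 328329 = 30918
r = -26671 / √(27670 × 30918) = -26671 / 29248.9497 ≈ -0.9119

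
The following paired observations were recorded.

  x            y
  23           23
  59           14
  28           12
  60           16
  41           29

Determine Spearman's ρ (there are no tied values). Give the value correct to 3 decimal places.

Rank x: 1, 4, 2, 5, 3
Rank y: 4, 2, 1, 3, 5
d = rank(x) − rank(y): -3, 2, 1, 2, -2; Σd² = 22
ρ = 1 − 6Σd² / [n(n²−1)] = 1 − 6×22 / (5×24) = 1 − 132/120 ≈ -0.100

-0.100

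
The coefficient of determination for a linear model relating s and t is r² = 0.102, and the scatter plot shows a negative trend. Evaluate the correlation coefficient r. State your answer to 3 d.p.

|r| = √0.102 = 0.319
The association is negative, so r = −0.319.

-0.319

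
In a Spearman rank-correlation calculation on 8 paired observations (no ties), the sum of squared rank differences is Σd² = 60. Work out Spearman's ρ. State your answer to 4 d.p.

ρ = 1 − 6Σd² / [n(n²−1)] = 1 − 6×60 / (8×63)
  = 1 − 360/504 = 1 − 0.71429 ≈ 0.2857

0.2857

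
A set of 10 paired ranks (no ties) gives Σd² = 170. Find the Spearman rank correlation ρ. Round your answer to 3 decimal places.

ρ = 1 − 6Σd² / [n(n²−1)] = 1 − 6×170 / (10×99)
  = 1 − 1020/990 = 1 − 1.0303 ≈ -0.030

-0.030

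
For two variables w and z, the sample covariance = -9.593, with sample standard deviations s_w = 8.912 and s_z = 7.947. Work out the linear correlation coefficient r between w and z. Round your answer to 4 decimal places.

-0.1354

r = Cov(w,z) / (s_w · s_z) = -9.593 / (8.912 × 7.947)
  = -9.593 / 70.8237 ≈ -0.1354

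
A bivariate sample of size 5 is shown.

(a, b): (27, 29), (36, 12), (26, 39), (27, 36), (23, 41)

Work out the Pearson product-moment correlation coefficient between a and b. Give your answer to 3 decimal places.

-0.963

n = 5, Σa = 139, Σb = 157, Σa² = 3959, Σb² = 5483, Σab = 4144
nΣab − ΣaΣb = 20720 − 21823 = -1103
nΣa² − (Σa)² = 19795 − 19321 = 474; nΣb² − (Σb)² = 27415 − 24649 = 2766
r = -1103 / √(474 × 2766) = -1103 / 1145.0258 ≈ -0.963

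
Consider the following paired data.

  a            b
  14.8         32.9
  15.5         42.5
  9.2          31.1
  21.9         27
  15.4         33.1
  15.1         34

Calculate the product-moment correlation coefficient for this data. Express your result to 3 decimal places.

-0.256

n = 6, Σa = 91.9, Σb = 200.6, Σa² = 1488.71, Σb² = 6836.48, Σab = 3046.23
nΣab − ΣaΣb = 18277.38 − 18435.14 = -157.76
nΣa² − (Σa)² = 8932.26 − 8445.61 = 486.65; nΣb² − (Σb)² = 41018.88 − 40240.36 = 778.52
r = -157.76 / √(486.65 × 778.52) = -157.76 / 615.5215 ≈ -0.256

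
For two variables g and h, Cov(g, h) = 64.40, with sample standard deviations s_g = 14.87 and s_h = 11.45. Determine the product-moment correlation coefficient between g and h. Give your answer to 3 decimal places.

r = Cov(g,h) / (s_g · s_h) = 64.40 / (14.87 × 11.45)
  = 64.40 / 170.2615 ≈ 0.378

0.378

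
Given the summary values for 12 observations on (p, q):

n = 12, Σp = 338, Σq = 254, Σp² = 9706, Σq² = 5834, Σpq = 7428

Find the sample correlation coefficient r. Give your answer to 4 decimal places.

0.9388

r = (nΣpq − ΣpΣq) / √[(nΣp² − (Σp)²)(nΣq² − (Σq)²)]
Numerator: 12×7428 − 338×254 = 3284
Denominator: √[(116472 − 114244)(70008 − 64516)] = √[2228 × 5492] = 3498.0246
r = 3284 / 3498.0246 ≈ 0.9388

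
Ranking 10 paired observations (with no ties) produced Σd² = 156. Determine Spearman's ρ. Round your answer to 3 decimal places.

ρ = 1 − 6Σd² / [n(n²−1)] = 1 − 6×156 / (10×99)
  = 1 − 936/990 = 1 − 0.9455 ≈ 0.055

0.055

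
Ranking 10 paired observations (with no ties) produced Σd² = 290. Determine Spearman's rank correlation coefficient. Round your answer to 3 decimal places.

ρ = 1 − 6Σd² / [n(n²−1)] = 1 − 6×290 / (10×99)
  = 1 − 1740/990 = 1 − 1.7576 ≈ -0.758

-0.758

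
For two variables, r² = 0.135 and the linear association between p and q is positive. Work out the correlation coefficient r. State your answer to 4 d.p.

|r| = √0.135 = 0.3674
The association is positive, so r = 0.3674.

0.3674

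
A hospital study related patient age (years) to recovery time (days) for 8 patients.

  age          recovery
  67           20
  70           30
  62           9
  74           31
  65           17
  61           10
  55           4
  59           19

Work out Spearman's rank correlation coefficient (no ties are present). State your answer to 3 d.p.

Rank age: 6, 7, 4, 8, 5, 3, 1, 2
Rank recovery: 6, 7, 2, 8, 4, 3, 1, 5
d = rank(age) − rank(recovery): 0, 0, 2, 0, 1, 0, 0, -3; Σd² = 14
ρ = 1 − 6Σd² / [n(n²−1)] = 1 − 6×14 / (8×63) = 1 − 84/504 ≈ 0.833

0.833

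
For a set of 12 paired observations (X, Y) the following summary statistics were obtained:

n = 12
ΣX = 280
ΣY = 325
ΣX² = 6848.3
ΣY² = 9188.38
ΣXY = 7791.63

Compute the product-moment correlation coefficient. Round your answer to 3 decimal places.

r = (nΣXY − ΣXΣY) / √[(nΣX² − (ΣX)²)(nΣY² − (ΣY)²)]
Numerator: 12×7791.63 − 280×325 = 2499.56
Denominator: √[(82179.6 − 78400)(110260.56 − 105625)] = √[3779.6 × 4635.56] = 4185.7571
r = 2499.56 / 4185.7571 ≈ 0.597

0.597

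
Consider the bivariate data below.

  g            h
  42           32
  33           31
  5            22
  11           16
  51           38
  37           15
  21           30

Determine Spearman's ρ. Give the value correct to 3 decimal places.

0.607

Rank g: 6, 4, 1, 2, 7, 5, 3
Rank h: 6, 5, 3, 2, 7, 1, 4
d = rank(g) − rank(h): 0, -1, -2, 0, 0, 4, -1; Σd² = 22
ρ = 1 − 6Σd² / [n(n²−1)] = 1 − 6×22 / (7×48) = 1 − 132/336 ≈ 0.607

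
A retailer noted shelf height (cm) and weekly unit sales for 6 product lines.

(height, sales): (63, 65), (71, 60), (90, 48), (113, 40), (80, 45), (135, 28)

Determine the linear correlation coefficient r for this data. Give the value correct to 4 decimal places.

n = 6, Σx = 552, Σy = 286, Σx² = 54504, Σy² = 14538, Σxy = 24575
nΣxy − ΣxΣy = 147450 − 157872 = -10422
nΣx² − (Σx)² = 327024 − 304704 = 22320; nΣy² − (Σy)² = 87228 − 81796 = 5432
r = -10422 / √(22320 × 5432) = -10422 / 11011.0054 ≈ -0.9465

-0.9465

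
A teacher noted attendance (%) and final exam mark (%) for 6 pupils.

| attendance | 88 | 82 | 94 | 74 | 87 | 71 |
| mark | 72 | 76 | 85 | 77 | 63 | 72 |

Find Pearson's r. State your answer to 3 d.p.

n = 6, Σx = 496, Σy = 445, Σx² = 41390, Σy² = 33267, Σxy = 36849
nΣxy − ΣxΣy = 221094 − 220720 = 374
nΣx² − (Σx)² = 248340 − 246016 = 2324; nΣy² − (Σy)² = 199602 − 198025 = 1577
r = 374 / √(2324 × 1577) = 374 / 1914.4054 ≈ 0.195

0.195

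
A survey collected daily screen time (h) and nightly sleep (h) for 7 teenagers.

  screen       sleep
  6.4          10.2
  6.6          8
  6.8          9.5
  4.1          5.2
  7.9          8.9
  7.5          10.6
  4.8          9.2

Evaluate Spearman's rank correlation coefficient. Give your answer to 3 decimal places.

0.393

Rank screen: 3, 4, 5, 1, 7, 6, 2
Rank sleep: 6, 2, 5, 1, 3, 7, 4
d = rank(screen) − rank(sleep): -3, 2, 0, 0, 4, -1, -2; Σd² = 34
ρ = 1 − 6Σd² / [n(n²−1)] = 1 − 6×34 / (7×48) = 1 − 204/336 ≈ 0.393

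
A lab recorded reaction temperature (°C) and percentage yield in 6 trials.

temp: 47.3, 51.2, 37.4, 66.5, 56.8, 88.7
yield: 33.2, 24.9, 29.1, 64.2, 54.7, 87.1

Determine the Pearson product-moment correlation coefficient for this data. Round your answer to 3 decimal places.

0.938

n = 6, Σx = 347.9, Σy = 293.2, Σx² = 21773.67, Σy² = 17269.2, Σxy = 19035.61
nΣxy − ΣxΣy = 114213.66 − 102004.28 = 12209.38
nΣx² − (Σx)² = 130642.02 − 121034.41 = 9607.61; nΣy² − (Σy)² = 103615.2 − 85966.24 = 17648.96
r = 12209.38 / √(9607.61 × 17648.96) = 12209.38 / 13021.6867 ≈ 0.938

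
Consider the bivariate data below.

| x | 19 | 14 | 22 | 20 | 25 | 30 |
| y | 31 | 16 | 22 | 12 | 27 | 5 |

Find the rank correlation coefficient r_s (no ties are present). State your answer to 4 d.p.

-0.3143

Rank x: 2, 1, 4, 3, 5, 6
Rank y: 6, 3, 4, 2, 5, 1
d = rank(x) − rank(y): -4, -2, 0, 1, 0, 5; Σd² = 46
ρ = 1 − 6Σd² / [n(n²−1)] = 1 − 6×46 / (6×35) = 1 − 276/210 ≈ -0.3143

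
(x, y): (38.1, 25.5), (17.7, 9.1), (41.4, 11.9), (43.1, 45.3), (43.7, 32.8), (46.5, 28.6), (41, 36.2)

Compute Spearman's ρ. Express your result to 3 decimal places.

0.500

Rank x: 2, 1, 4, 5, 6, 7, 3
Rank y: 3, 1, 2, 7, 5, 4, 6
d = rank(x) − rank(y): -1, 0, 2, -2, 1, 3, -3; Σd² = 28
ρ = 1 − 6Σd² / [n(n²−1)] = 1 − 6×28 / (7×48) = 1 − 168/336 ≈ 0.500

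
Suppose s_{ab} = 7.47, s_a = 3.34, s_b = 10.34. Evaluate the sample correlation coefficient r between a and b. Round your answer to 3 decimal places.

0.216

r = Cov(a,b) / (s_a · s_b) = 7.47 / (3.34 × 10.34)
  = 7.47 / 34.5356 ≈ 0.216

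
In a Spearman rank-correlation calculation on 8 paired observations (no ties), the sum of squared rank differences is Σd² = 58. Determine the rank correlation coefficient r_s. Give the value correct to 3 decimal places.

ρ = 1 − 6Σd² / [n(n²−1)] = 1 − 6×58 / (8×63)
  = 1 − 348/504 = 1 − 0.6905 ≈ 0.310

0.310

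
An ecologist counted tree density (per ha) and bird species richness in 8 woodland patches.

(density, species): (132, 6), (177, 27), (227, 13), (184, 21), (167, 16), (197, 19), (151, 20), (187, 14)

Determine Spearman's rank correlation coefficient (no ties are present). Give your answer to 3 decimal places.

Rank density: 1, 4, 8, 5, 3, 7, 2, 6
Rank species: 1, 8, 2, 7, 4, 5, 6, 3
d = rank(density) − rank(species): 0, -4, 6, -2, -1, 2, -4, 3; Σd² = 86
ρ = 1 − 6Σd² / [n(n²−1)] = 1 − 6×86 / (8×63) = 1 − 516/504 ≈ -0.024

-0.024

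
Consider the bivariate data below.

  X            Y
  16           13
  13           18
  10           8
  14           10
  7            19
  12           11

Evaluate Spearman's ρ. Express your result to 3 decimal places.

Rank X: 6, 4, 2, 5, 1, 3
Rank Y: 4, 5, 1, 2, 6, 3
d = rank(X) − rank(Y): 2, -1, 1, 3, -5, 0; Σd² = 40
ρ = 1 − 6Σd² / [n(n²−1)] = 1 − 6×40 / (6×35) = 1 − 240/210 ≈ -0.143

-0.143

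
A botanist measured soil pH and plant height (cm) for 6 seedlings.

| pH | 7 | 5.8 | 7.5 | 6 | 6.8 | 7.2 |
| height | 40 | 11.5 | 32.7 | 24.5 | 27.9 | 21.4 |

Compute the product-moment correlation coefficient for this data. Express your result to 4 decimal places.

0.6509

n = 6, Σx = 40.3, Σy = 158, Σx² = 272.97, Σy² = 4638.16, Σxy = 1082.75
nΣxy − ΣxΣy = 6496.5 − 6367.4 = 129.1
nΣx² − (Σx)² = 1637.82 − 1624.09 = 13.73; nΣy² − (Σy)² = 27828.96 − 24964 = 2864.96
r = 129.1 / √(13.73 × 2864.96) = 129.1 / 198.3328 ≈ 0.6509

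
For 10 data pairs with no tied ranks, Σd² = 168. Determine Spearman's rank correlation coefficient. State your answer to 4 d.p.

ρ = 1 − 6Σd² / [n(n²−1)] = 1 − 6×168 / (10×99)
  = 1 − 1008/990 = 1 − 1.01818 ≈ -0.0182

-0.0182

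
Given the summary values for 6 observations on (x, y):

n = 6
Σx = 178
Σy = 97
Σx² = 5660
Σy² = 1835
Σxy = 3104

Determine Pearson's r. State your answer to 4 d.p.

0.7114

r = (nΣxy − ΣxΣy) / √[(nΣx² − (Σx)²)(nΣy² − (Σy)²)]
Numerator: 6×3104 − 178×97 = 1358
Denominator: √[(33960 − 31684)(11010 − 9409)] = √[2276 × 1601] = 1908.8939
r = 1358 / 1908.8939 ≈ 0.7114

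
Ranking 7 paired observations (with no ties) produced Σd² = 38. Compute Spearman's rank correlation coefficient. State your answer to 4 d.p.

0.3214

ρ = 1 − 6Σd² / [n(n²−1)] = 1 − 6×38 / (7×48)
  = 1 − 228/336 = 1 − 0.67857 ≈ 0.3214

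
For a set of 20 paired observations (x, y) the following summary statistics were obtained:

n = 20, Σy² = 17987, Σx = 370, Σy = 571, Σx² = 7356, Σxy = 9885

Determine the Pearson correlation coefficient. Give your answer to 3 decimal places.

r = (nΣxy − ΣxΣy) / √[(nΣx² − (Σx)²)(nΣy² − (Σy)²)]
Numerator: 20×9885 − 370×571 = -13570
Denominator: √[(147120 − 136900)(359740 − 326041)] = √[10220 × 33699] = 18558.1190
r = -13570 / 18558.1190 ≈ -0.731

-0.731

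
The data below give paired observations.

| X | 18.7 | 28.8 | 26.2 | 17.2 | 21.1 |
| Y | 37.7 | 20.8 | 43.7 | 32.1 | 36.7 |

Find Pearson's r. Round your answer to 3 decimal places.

-0.325

n = 5, ΣX = 112, ΣY = 171, ΣX² = 2606.62, ΣY² = 6140.92, ΣXY = 3775.46
nΣXY − ΣXΣY = 18877.3 − 19152 = -274.7
nΣX² − (ΣX)² = 13033.1 − 12544 = 489.1; nΣY² − (ΣY)² = 30704.6 − 29241 = 1463.6
r = -274.7 / √(489.1 × 1463.6) = -274.7 / 846.0773 ≈ -0.325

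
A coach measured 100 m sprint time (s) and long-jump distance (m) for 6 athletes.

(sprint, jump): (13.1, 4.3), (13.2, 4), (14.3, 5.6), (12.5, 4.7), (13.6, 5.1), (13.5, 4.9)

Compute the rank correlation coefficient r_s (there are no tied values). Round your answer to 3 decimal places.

0.771

Rank sprint: 2, 3, 6, 1, 5, 4
Rank jump: 2, 1, 6, 3, 5, 4
d = rank(sprint) − rank(jump): 0, 2, 0, -2, 0, 0; Σd² = 8
ρ = 1 − 6Σd² / [n(n²−1)] = 1 − 6×8 / (6×35) = 1 − 48/210 ≈ 0.771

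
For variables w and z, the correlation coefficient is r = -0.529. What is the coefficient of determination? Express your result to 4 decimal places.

r² = (-0.529)² = 0.2798

0.2798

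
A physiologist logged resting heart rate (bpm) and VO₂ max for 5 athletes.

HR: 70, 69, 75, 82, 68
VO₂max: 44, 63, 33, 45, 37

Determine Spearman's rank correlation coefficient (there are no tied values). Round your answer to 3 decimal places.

0.000

Rank HR: 3, 2, 4, 5, 1
Rank VO₂max: 3, 5, 1, 4, 2
d = rank(HR) − rank(VO₂max): 0, -3, 3, 1, -1; Σd² = 20
ρ = 1 − 6Σd² / [n(n²−1)] = 1 − 6×20 / (5×24) = 1 − 120/120 ≈ 0.000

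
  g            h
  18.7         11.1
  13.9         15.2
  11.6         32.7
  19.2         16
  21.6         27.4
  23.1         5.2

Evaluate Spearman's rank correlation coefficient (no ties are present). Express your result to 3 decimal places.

-0.486

Rank g: 3, 2, 1, 4, 5, 6
Rank h: 2, 3, 6, 4, 5, 1
d = rank(g) − rank(h): 1, -1, -5, 0, 0, 5; Σd² = 52
ρ = 1 − 6Σd² / [n(n²−1)] = 1 − 6×52 / (6×35) = 1 − 312/210 ≈ -0.486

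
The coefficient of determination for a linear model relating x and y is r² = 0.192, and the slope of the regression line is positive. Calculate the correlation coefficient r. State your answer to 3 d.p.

|r| = √0.192 = 0.438
The association is positive, so r = 0.438.

0.438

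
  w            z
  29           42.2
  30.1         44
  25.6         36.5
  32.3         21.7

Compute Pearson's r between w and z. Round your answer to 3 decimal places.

n = 4, Σw = 117, Σz = 144.4, Σw² = 3445.66, Σz² = 5519.98, Σwz = 4183.51
nΣwz − ΣwΣz = 16734.04 − 16894.8 = -160.76
nΣw² − (Σw)² = 13782.64 − 13689 = 93.64; nΣz² − (Σz)² = 22079.92 − 20851.36 = 1228.56
r = -160.76 / √(93.64 × 1228.56) = -160.76 / 339.1789 ≈ -0.474

-0.474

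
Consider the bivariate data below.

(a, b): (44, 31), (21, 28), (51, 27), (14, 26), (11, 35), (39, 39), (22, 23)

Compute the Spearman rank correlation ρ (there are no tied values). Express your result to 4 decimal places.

0.0000

Rank a: 6, 3, 7, 2, 1, 5, 4
Rank b: 5, 4, 3, 2, 6, 7, 1
d = rank(a) − rank(b): 1, -1, 4, 0, -5, -2, 3; Σd² = 56
ρ = 1 − 6Σd² / [n(n²−1)] = 1 − 6×56 / (7×48) = 1 − 336/336 ≈ 0.0000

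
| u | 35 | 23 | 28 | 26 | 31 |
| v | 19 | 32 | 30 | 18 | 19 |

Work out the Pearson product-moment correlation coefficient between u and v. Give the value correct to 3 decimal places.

n = 5, Σu = 143, Σv = 118, Σu² = 4175, Σv² = 2970, Σuv = 3298
nΣuv − ΣuΣv = 16490 − 16874 = -384
nΣu² − (Σu)² = 20875 − 20449 = 426; nΣv² − (Σv)² = 14850 − 13924 = 926
r = -384 / √(426 × 926) = -384 / 628.0732 ≈ -0.611

-0.611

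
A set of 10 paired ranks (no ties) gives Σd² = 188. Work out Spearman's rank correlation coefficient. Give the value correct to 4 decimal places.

-0.1394

ρ = 1 − 6Σd² / [n(n²−1)] = 1 − 6×188 / (10×99)
  = 1 − 1128/990 = 1 − 1.13939 ≈ -0.1394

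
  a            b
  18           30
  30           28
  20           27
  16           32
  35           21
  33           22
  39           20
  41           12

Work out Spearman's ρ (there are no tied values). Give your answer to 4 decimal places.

Rank a: 2, 4, 3, 1, 6, 5, 7, 8
Rank b: 7, 6, 5, 8, 3, 4, 2, 1
d = rank(a) − rank(b): -5, -2, -2, -7, 3, 1, 5, 7; Σd² = 166
ρ = 1 − 6Σd² / [n(n²−1)] = 1 − 6×166 / (8×63) = 1 − 996/504 ≈ -0.9762

-0.9762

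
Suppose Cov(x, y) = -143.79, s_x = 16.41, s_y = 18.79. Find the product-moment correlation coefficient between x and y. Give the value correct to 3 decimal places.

r = Cov(x,y) / (s_x · s_y) = -143.79 / (16.41 × 18.79)
  = -143.79 / 308.3439 ≈ -0.466

-0.466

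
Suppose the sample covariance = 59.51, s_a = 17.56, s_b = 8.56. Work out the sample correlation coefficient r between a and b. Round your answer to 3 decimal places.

0.396

r = Cov(a,b) / (s_a · s_b) = 59.51 / (17.56 × 8.56)
  = 59.51 / 150.3136 ≈ 0.396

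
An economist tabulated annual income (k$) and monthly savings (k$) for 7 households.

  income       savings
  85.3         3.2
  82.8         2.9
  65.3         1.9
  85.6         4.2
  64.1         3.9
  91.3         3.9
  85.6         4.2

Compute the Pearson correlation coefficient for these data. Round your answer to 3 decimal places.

0.480

n = 7, Σx = 560, Σy = 24.2, Σx² = 45495.24, Σy² = 87.96, Σxy = 1962.25
nΣxy − ΣxΣy = 13735.75 − 13552 = 183.75
nΣx² − (Σx)² = 318466.68 − 313600 = 4866.68; nΣy² − (Σy)² = 615.72 − 585.64 = 30.08
r = 183.75 / √(4866.68 × 30.08) = 183.75 / 382.6091 ≈ 0.480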